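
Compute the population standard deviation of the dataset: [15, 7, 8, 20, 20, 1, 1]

7.5539

Step 1: Compute the mean: 10.2857
Step 2: Sum of squared deviations from the mean: 399.4286
Step 3: Population variance = 399.4286 / 7 = 57.0612
Step 4: Standard deviation = sqrt(57.0612) = 7.5539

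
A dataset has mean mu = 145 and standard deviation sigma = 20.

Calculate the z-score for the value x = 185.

2

Step 1: Recall the z-score formula: z = (x - mu) / sigma
Step 2: Substitute values: z = (185 - 145) / 20
Step 3: z = 40 / 20 = 2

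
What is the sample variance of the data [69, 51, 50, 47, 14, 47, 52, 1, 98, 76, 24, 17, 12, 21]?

774.2473

Step 1: Compute the mean: (69 + 51 + 50 + 47 + 14 + 47 + 52 + 1 + 98 + 76 + 24 + 17 + 12 + 21) / 14 = 41.3571
Step 2: Compute squared deviations from the mean:
  (69 - 41.3571)^2 = 764.1276
  (51 - 41.3571)^2 = 92.9847
  (50 - 41.3571)^2 = 74.699
  (47 - 41.3571)^2 = 31.8418
  (14 - 41.3571)^2 = 748.4133
  (47 - 41.3571)^2 = 31.8418
  (52 - 41.3571)^2 = 113.2704
  (1 - 41.3571)^2 = 1628.699
  (98 - 41.3571)^2 = 3208.4133
  (76 - 41.3571)^2 = 1200.1276
  (24 - 41.3571)^2 = 301.2704
  (17 - 41.3571)^2 = 593.2704
  (12 - 41.3571)^2 = 861.8418
  (21 - 41.3571)^2 = 414.4133
Step 3: Sum of squared deviations = 10065.2143
Step 4: Sample variance = 10065.2143 / 13 = 774.2473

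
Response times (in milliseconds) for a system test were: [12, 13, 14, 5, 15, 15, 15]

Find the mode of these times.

15

Step 1: Count the frequency of each value:
  5: appears 1 time(s)
  12: appears 1 time(s)
  13: appears 1 time(s)
  14: appears 1 time(s)
  15: appears 3 time(s)
Step 2: The value 15 appears most frequently (3 times).
Step 3: Mode = 15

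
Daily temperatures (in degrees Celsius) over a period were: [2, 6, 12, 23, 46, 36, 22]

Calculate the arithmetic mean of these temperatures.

21

Step 1: Sum all values: 2 + 6 + 12 + 23 + 46 + 36 + 22 = 147
Step 2: Count the number of values: n = 7
Step 3: Mean = sum / n = 147 / 7 = 21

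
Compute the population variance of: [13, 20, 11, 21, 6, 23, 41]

110.4898

Step 1: Compute the mean: (13 + 20 + 11 + 21 + 6 + 23 + 41) / 7 = 19.2857
Step 2: Compute squared deviations from the mean:
  (13 - 19.2857)^2 = 39.5102
  (20 - 19.2857)^2 = 0.5102
  (11 - 19.2857)^2 = 68.6531
  (21 - 19.2857)^2 = 2.9388
  (6 - 19.2857)^2 = 176.5102
  (23 - 19.2857)^2 = 13.7959
  (41 - 19.2857)^2 = 471.5102
Step 3: Sum of squared deviations = 773.4286
Step 4: Population variance = 773.4286 / 7 = 110.4898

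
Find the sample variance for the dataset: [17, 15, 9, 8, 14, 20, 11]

18.9524

Step 1: Compute the mean: (17 + 15 + 9 + 8 + 14 + 20 + 11) / 7 = 13.4286
Step 2: Compute squared deviations from the mean:
  (17 - 13.4286)^2 = 12.7551
  (15 - 13.4286)^2 = 2.4694
  (9 - 13.4286)^2 = 19.6122
  (8 - 13.4286)^2 = 29.4694
  (14 - 13.4286)^2 = 0.3265
  (20 - 13.4286)^2 = 43.1837
  (11 - 13.4286)^2 = 5.898
Step 3: Sum of squared deviations = 113.7143
Step 4: Sample variance = 113.7143 / 6 = 18.9524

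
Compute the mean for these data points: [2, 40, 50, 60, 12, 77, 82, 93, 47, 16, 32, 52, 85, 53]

50.0714

Step 1: Sum all values: 2 + 40 + 50 + 60 + 12 + 77 + 82 + 93 + 47 + 16 + 32 + 52 + 85 + 53 = 701
Step 2: Count the number of values: n = 14
Step 3: Mean = sum / n = 701 / 14 = 50.0714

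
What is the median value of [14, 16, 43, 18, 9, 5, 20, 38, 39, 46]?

19

Step 1: Sort the data in ascending order: [5, 9, 14, 16, 18, 20, 38, 39, 43, 46]
Step 2: The number of values is n = 10.
Step 3: Since n is even, the median is the average of positions 5 and 6:
  Median = (18 + 20) / 2 = 19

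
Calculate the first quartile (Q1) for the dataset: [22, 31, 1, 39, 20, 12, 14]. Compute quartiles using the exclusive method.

12

Step 1: Sort the data: [1, 12, 14, 20, 22, 31, 39]
Step 2: n = 7
Step 3: Using the exclusive quartile method:
  Q1 = 12
  Q2 (median) = 20
  Q3 = 31
  IQR = Q3 - Q1 = 31 - 12 = 19
Step 4: Q1 = 12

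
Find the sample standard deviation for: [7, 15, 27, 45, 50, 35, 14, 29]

15.2573

Step 1: Compute the mean: 27.75
Step 2: Sum of squared deviations from the mean: 1629.5
Step 3: Sample variance = 1629.5 / 7 = 232.7857
Step 4: Standard deviation = sqrt(232.7857) = 15.2573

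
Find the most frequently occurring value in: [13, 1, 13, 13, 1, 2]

13

Step 1: Count the frequency of each value:
  1: appears 2 time(s)
  2: appears 1 time(s)
  13: appears 3 time(s)
Step 2: The value 13 appears most frequently (3 times).
Step 3: Mode = 13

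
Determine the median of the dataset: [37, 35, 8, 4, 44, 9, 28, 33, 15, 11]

21.5

Step 1: Sort the data in ascending order: [4, 8, 9, 11, 15, 28, 33, 35, 37, 44]
Step 2: The number of values is n = 10.
Step 3: Since n is even, the median is the average of positions 5 and 6:
  Median = (15 + 28) / 2 = 21.5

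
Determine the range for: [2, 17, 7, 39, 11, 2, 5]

37

Step 1: Identify the maximum value: max = 39
Step 2: Identify the minimum value: min = 2
Step 3: Range = max - min = 39 - 2 = 37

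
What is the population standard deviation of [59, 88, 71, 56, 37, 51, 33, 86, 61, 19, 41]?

20.6137

Step 1: Compute the mean: 54.7273
Step 2: Sum of squared deviations from the mean: 4674.1818
Step 3: Population variance = 4674.1818 / 11 = 424.9256
Step 4: Standard deviation = sqrt(424.9256) = 20.6137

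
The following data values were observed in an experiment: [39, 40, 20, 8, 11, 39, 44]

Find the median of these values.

39

Step 1: Sort the data in ascending order: [8, 11, 20, 39, 39, 40, 44]
Step 2: The number of values is n = 7.
Step 3: Since n is odd, the median is the middle value at position 4: 39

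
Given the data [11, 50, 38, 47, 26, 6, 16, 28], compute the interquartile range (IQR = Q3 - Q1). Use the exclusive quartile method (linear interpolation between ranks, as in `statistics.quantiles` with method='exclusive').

32.5

Step 1: Sort the data: [6, 11, 16, 26, 28, 38, 47, 50]
Step 2: n = 8
Step 3: Using the exclusive quartile method:
  Q1 = 12.25
  Q2 (median) = 27
  Q3 = 44.75
  IQR = Q3 - Q1 = 44.75 - 12.25 = 32.5
Step 4: IQR = 32.5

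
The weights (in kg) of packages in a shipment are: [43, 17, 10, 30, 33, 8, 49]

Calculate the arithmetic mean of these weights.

27.1429

Step 1: Sum all values: 43 + 17 + 10 + 30 + 33 + 8 + 49 = 190
Step 2: Count the number of values: n = 7
Step 3: Mean = sum / n = 190 / 7 = 27.1429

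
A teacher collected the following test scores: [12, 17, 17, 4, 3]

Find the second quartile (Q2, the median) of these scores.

12

Step 1: Sort the data: [3, 4, 12, 17, 17]
Step 2: n = 5
Step 3: Q2 is the median. Since n is odd, it is the middle value at position 3: 12
Step 4: Q2 = 12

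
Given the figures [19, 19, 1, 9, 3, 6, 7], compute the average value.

9.1429

Step 1: Sum all values: 19 + 19 + 1 + 9 + 3 + 6 + 7 = 64
Step 2: Count the number of values: n = 7
Step 3: Mean = sum / n = 64 / 7 = 9.1429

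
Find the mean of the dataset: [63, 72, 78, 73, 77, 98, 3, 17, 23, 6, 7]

47

Step 1: Sum all values: 63 + 72 + 78 + 73 + 77 + 98 + 3 + 17 + 23 + 6 + 7 = 517
Step 2: Count the number of values: n = 11
Step 3: Mean = sum / n = 517 / 11 = 47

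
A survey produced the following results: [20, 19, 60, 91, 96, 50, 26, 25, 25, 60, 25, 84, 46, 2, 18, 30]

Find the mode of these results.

25

Step 1: Count the frequency of each value:
  2: appears 1 time(s)
  18: appears 1 time(s)
  19: appears 1 time(s)
  20: appears 1 time(s)
  25: appears 3 time(s)
  26: appears 1 time(s)
  30: appears 1 time(s)
  46: appears 1 time(s)
  50: appears 1 time(s)
  60: appears 2 time(s)
  84: appears 1 time(s)
  91: appears 1 time(s)
  96: appears 1 time(s)
Step 2: The value 25 appears most frequently (3 times).
Step 3: Mode = 25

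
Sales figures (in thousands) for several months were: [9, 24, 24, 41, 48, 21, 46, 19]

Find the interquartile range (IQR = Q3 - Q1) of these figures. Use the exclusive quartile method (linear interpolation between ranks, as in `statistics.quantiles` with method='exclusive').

25.25

Step 1: Sort the data: [9, 19, 21, 24, 24, 41, 46, 48]
Step 2: n = 8
Step 3: Using the exclusive quartile method:
  Q1 = 19.5
  Q2 (median) = 24
  Q3 = 44.75
  IQR = Q3 - Q1 = 44.75 - 19.5 = 25.25
Step 4: IQR = 25.25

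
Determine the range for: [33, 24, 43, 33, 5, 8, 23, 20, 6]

38

Step 1: Identify the maximum value: max = 43
Step 2: Identify the minimum value: min = 5
Step 3: Range = max - min = 43 - 5 = 38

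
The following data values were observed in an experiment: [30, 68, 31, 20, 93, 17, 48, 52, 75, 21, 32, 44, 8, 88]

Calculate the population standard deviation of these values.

26.1648

Step 1: Compute the mean: 44.7857
Step 2: Sum of squared deviations from the mean: 9584.3571
Step 3: Population variance = 9584.3571 / 14 = 684.5969
Step 4: Standard deviation = sqrt(684.5969) = 26.1648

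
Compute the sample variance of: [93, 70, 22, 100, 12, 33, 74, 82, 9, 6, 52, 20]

1211.4773

Step 1: Compute the mean: (93 + 70 + 22 + 100 + 12 + 33 + 74 + 82 + 9 + 6 + 52 + 20) / 12 = 47.75
Step 2: Compute squared deviations from the mean:
  (93 - 47.75)^2 = 2047.5625
  (70 - 47.75)^2 = 495.0625
  (22 - 47.75)^2 = 663.0625
  (100 - 47.75)^2 = 2730.0625
  (12 - 47.75)^2 = 1278.0625
  (33 - 47.75)^2 = 217.5625
  (74 - 47.75)^2 = 689.0625
  (82 - 47.75)^2 = 1173.0625
  (9 - 47.75)^2 = 1501.5625
  (6 - 47.75)^2 = 1743.0625
  (52 - 47.75)^2 = 18.0625
  (20 - 47.75)^2 = 770.0625
Step 3: Sum of squared deviations = 13326.25
Step 4: Sample variance = 13326.25 / 11 = 1211.4773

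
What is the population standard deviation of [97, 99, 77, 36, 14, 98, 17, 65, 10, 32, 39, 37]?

32.4374

Step 1: Compute the mean: 51.75
Step 2: Sum of squared deviations from the mean: 12626.25
Step 3: Population variance = 12626.25 / 12 = 1052.1875
Step 4: Standard deviation = sqrt(1052.1875) = 32.4374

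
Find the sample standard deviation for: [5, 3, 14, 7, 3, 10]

4.3359

Step 1: Compute the mean: 7
Step 2: Sum of squared deviations from the mean: 94
Step 3: Sample variance = 94 / 5 = 18.8
Step 4: Standard deviation = sqrt(18.8) = 4.3359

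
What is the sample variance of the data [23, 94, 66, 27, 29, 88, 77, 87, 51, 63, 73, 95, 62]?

639.0256

Step 1: Compute the mean: (23 + 94 + 66 + 27 + 29 + 88 + 77 + 87 + 51 + 63 + 73 + 95 + 62) / 13 = 64.2308
Step 2: Compute squared deviations from the mean:
  (23 - 64.2308)^2 = 1699.9763
  (94 - 64.2308)^2 = 886.2071
  (66 - 64.2308)^2 = 3.1302
  (27 - 64.2308)^2 = 1386.1302
  (29 - 64.2308)^2 = 1241.2071
  (88 - 64.2308)^2 = 564.9763
  (77 - 64.2308)^2 = 163.0533
  (87 - 64.2308)^2 = 518.4379
  (51 - 64.2308)^2 = 175.0533
  (63 - 64.2308)^2 = 1.5148
  (73 - 64.2308)^2 = 76.8994
  (95 - 64.2308)^2 = 946.7456
  (62 - 64.2308)^2 = 4.9763
Step 3: Sum of squared deviations = 7668.3077
Step 4: Sample variance = 7668.3077 / 12 = 639.0256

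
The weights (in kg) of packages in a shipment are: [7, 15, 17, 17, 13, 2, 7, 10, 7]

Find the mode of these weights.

7

Step 1: Count the frequency of each value:
  2: appears 1 time(s)
  7: appears 3 time(s)
  10: appears 1 time(s)
  13: appears 1 time(s)
  15: appears 1 time(s)
  17: appears 2 time(s)
Step 2: The value 7 appears most frequently (3 times).
Step 3: Mode = 7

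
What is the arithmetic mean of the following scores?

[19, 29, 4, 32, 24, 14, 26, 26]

21.75

Step 1: Sum all values: 19 + 29 + 4 + 32 + 24 + 14 + 26 + 26 = 174
Step 2: Count the number of values: n = 8
Step 3: Mean = sum / n = 174 / 8 = 21.75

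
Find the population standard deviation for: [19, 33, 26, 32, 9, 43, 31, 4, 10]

12.4544

Step 1: Compute the mean: 23
Step 2: Sum of squared deviations from the mean: 1396
Step 3: Population variance = 1396 / 9 = 155.1111
Step 4: Standard deviation = sqrt(155.1111) = 12.4544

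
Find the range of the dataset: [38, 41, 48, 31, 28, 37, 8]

40

Step 1: Identify the maximum value: max = 48
Step 2: Identify the minimum value: min = 8
Step 3: Range = max - min = 48 - 8 = 40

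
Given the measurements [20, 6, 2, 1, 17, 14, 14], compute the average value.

10.5714

Step 1: Sum all values: 20 + 6 + 2 + 1 + 17 + 14 + 14 = 74
Step 2: Count the number of values: n = 7
Step 3: Mean = sum / n = 74 / 7 = 10.5714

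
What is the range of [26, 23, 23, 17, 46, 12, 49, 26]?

37

Step 1: Identify the maximum value: max = 49
Step 2: Identify the minimum value: min = 12
Step 3: Range = max - min = 49 - 12 = 37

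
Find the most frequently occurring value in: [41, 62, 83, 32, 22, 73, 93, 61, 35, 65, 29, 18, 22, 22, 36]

22

Step 1: Count the frequency of each value:
  18: appears 1 time(s)
  22: appears 3 time(s)
  29: appears 1 time(s)
  32: appears 1 time(s)
  35: appears 1 time(s)
  36: appears 1 time(s)
  41: appears 1 time(s)
  61: appears 1 time(s)
  62: appears 1 time(s)
  65: appears 1 time(s)
  73: appears 1 time(s)
  83: appears 1 time(s)
  93: appears 1 time(s)
Step 2: The value 22 appears most frequently (3 times).
Step 3: Mode = 22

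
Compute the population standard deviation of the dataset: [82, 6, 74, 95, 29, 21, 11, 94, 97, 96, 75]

35.3086

Step 1: Compute the mean: 61.8182
Step 2: Sum of squared deviations from the mean: 13713.6364
Step 3: Population variance = 13713.6364 / 11 = 1246.6942
Step 4: Standard deviation = sqrt(1246.6942) = 35.3086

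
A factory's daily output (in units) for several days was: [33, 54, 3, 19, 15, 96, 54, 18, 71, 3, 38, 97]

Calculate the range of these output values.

94

Step 1: Identify the maximum value: max = 97
Step 2: Identify the minimum value: min = 3
Step 3: Range = max - min = 97 - 3 = 94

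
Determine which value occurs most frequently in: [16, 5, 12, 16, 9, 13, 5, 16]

16

Step 1: Count the frequency of each value:
  5: appears 2 time(s)
  9: appears 1 time(s)
  12: appears 1 time(s)
  13: appears 1 time(s)
  16: appears 3 time(s)
Step 2: The value 16 appears most frequently (3 times).
Step 3: Mode = 16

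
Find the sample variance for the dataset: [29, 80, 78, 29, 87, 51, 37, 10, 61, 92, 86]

814.9636

Step 1: Compute the mean: (29 + 80 + 78 + 29 + 87 + 51 + 37 + 10 + 61 + 92 + 86) / 11 = 58.1818
Step 2: Compute squared deviations from the mean:
  (29 - 58.1818)^2 = 851.5785
  (80 - 58.1818)^2 = 476.0331
  (78 - 58.1818)^2 = 392.7603
  (29 - 58.1818)^2 = 851.5785
  (87 - 58.1818)^2 = 830.4876
  (51 - 58.1818)^2 = 51.5785
  (37 - 58.1818)^2 = 448.6694
  (10 - 58.1818)^2 = 2321.4876
  (61 - 58.1818)^2 = 7.9421
  (92 - 58.1818)^2 = 1143.6694
  (86 - 58.1818)^2 = 773.8512
Step 3: Sum of squared deviations = 8149.6364
Step 4: Sample variance = 8149.6364 / 10 = 814.9636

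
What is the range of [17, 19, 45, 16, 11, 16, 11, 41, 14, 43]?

34

Step 1: Identify the maximum value: max = 45
Step 2: Identify the minimum value: min = 11
Step 3: Range = max - min = 45 - 11 = 34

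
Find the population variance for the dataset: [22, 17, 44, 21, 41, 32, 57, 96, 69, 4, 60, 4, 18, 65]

689.6327

Step 1: Compute the mean: (22 + 17 + 44 + 21 + 41 + 32 + 57 + 96 + 69 + 4 + 60 + 4 + 18 + 65) / 14 = 39.2857
Step 2: Compute squared deviations from the mean:
  (22 - 39.2857)^2 = 298.7959
  (17 - 39.2857)^2 = 496.6531
  (44 - 39.2857)^2 = 22.2245
  (21 - 39.2857)^2 = 334.3673
  (41 - 39.2857)^2 = 2.9388
  (32 - 39.2857)^2 = 53.0816
  (57 - 39.2857)^2 = 313.7959
  (96 - 39.2857)^2 = 3216.5102
  (69 - 39.2857)^2 = 882.9388
  (4 - 39.2857)^2 = 1245.0816
  (60 - 39.2857)^2 = 429.0816
  (4 - 39.2857)^2 = 1245.0816
  (18 - 39.2857)^2 = 453.0816
  (65 - 39.2857)^2 = 661.2245
Step 3: Sum of squared deviations = 9654.8571
Step 4: Population variance = 9654.8571 / 14 = 689.6327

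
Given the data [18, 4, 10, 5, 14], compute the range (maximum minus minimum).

14

Step 1: Identify the maximum value: max = 18
Step 2: Identify the minimum value: min = 4
Step 3: Range = max - min = 18 - 4 = 14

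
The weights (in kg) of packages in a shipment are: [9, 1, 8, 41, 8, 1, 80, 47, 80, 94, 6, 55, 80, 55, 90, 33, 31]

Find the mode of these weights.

80

Step 1: Count the frequency of each value:
  1: appears 2 time(s)
  6: appears 1 time(s)
  8: appears 2 time(s)
  9: appears 1 time(s)
  31: appears 1 time(s)
  33: appears 1 time(s)
  41: appears 1 time(s)
  47: appears 1 time(s)
  55: appears 2 time(s)
  80: appears 3 time(s)
  90: appears 1 time(s)
  94: appears 1 time(s)
Step 2: The value 80 appears most frequently (3 times).
Step 3: Mode = 80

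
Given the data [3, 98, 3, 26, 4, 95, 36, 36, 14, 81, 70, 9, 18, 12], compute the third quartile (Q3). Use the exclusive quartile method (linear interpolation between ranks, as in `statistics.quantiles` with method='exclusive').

72.75

Step 1: Sort the data: [3, 3, 4, 9, 12, 14, 18, 26, 36, 36, 70, 81, 95, 98]
Step 2: n = 14
Step 3: Using the exclusive quartile method:
  Q1 = 7.75
  Q2 (median) = 22
  Q3 = 72.75
  IQR = Q3 - Q1 = 72.75 - 7.75 = 65
Step 4: Q3 = 72.75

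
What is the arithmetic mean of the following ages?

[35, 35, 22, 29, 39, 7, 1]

24

Step 1: Sum all values: 35 + 35 + 22 + 29 + 39 + 7 + 1 = 168
Step 2: Count the number of values: n = 7
Step 3: Mean = sum / n = 168 / 7 = 24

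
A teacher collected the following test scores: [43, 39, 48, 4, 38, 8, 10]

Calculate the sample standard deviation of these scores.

18.8894

Step 1: Compute the mean: 27.1429
Step 2: Sum of squared deviations from the mean: 2140.8571
Step 3: Sample variance = 2140.8571 / 6 = 356.8095
Step 4: Standard deviation = sqrt(356.8095) = 18.8894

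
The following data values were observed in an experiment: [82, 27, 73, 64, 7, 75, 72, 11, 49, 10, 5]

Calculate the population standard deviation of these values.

29.957

Step 1: Compute the mean: 43.1818
Step 2: Sum of squared deviations from the mean: 9871.6364
Step 3: Population variance = 9871.6364 / 11 = 897.4215
Step 4: Standard deviation = sqrt(897.4215) = 29.957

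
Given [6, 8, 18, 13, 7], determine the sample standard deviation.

5.0299

Step 1: Compute the mean: 10.4
Step 2: Sum of squared deviations from the mean: 101.2
Step 3: Sample variance = 101.2 / 4 = 25.3
Step 4: Standard deviation = sqrt(25.3) = 5.0299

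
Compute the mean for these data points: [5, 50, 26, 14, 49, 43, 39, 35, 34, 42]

33.7

Step 1: Sum all values: 5 + 50 + 26 + 14 + 49 + 43 + 39 + 35 + 34 + 42 = 337
Step 2: Count the number of values: n = 10
Step 3: Mean = sum / n = 337 / 10 = 33.7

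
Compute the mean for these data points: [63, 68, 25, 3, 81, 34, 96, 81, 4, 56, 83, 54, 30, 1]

48.5

Step 1: Sum all values: 63 + 68 + 25 + 3 + 81 + 34 + 96 + 81 + 4 + 56 + 83 + 54 + 30 + 1 = 679
Step 2: Count the number of values: n = 14
Step 3: Mean = sum / n = 679 / 14 = 48.5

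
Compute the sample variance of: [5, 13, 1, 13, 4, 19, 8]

39.6667

Step 1: Compute the mean: (5 + 13 + 1 + 13 + 4 + 19 + 8) / 7 = 9
Step 2: Compute squared deviations from the mean:
  (5 - 9)^2 = 16
  (13 - 9)^2 = 16
  (1 - 9)^2 = 64
  (13 - 9)^2 = 16
  (4 - 9)^2 = 25
  (19 - 9)^2 = 100
  (8 - 9)^2 = 1
Step 3: Sum of squared deviations = 238
Step 4: Sample variance = 238 / 6 = 39.6667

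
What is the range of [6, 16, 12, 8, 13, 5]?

11

Step 1: Identify the maximum value: max = 16
Step 2: Identify the minimum value: min = 5
Step 3: Range = max - min = 16 - 5 = 11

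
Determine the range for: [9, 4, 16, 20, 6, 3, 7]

17

Step 1: Identify the maximum value: max = 20
Step 2: Identify the minimum value: min = 3
Step 3: Range = max - min = 20 - 3 = 17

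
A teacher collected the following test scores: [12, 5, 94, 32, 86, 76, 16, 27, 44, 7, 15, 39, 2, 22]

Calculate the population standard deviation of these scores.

29.463

Step 1: Compute the mean: 34.0714
Step 2: Sum of squared deviations from the mean: 12152.9286
Step 3: Population variance = 12152.9286 / 14 = 868.0663
Step 4: Standard deviation = sqrt(868.0663) = 29.463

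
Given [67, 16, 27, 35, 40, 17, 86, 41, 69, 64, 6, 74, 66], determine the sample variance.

662.859

Step 1: Compute the mean: (67 + 16 + 27 + 35 + 40 + 17 + 86 + 41 + 69 + 64 + 6 + 74 + 66) / 13 = 46.7692
Step 2: Compute squared deviations from the mean:
  (67 - 46.7692)^2 = 409.284
  (16 - 46.7692)^2 = 946.7456
  (27 - 46.7692)^2 = 390.8225
  (35 - 46.7692)^2 = 138.5148
  (40 - 46.7692)^2 = 45.8225
  (17 - 46.7692)^2 = 886.2071
  (86 - 46.7692)^2 = 1539.0533
  (41 - 46.7692)^2 = 33.284
  (69 - 46.7692)^2 = 494.2071
  (64 - 46.7692)^2 = 296.8994
  (6 - 46.7692)^2 = 1662.1302
  (74 - 46.7692)^2 = 741.5148
  (66 - 46.7692)^2 = 369.8225
Step 3: Sum of squared deviations = 7954.3077
Step 4: Sample variance = 7954.3077 / 12 = 662.859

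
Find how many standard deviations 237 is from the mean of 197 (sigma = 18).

2.2222

Step 1: Recall the z-score formula: z = (x - mu) / sigma
Step 2: Substitute values: z = (237 - 197) / 18
Step 3: z = 40 / 18 = 2.2222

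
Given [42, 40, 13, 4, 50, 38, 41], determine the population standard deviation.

15.8011

Step 1: Compute the mean: 32.5714
Step 2: Sum of squared deviations from the mean: 1747.7143
Step 3: Population variance = 1747.7143 / 7 = 249.6735
Step 4: Standard deviation = sqrt(249.6735) = 15.8011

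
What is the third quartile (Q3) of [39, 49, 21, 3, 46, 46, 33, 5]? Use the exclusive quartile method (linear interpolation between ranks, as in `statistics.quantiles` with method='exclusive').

46

Step 1: Sort the data: [3, 5, 21, 33, 39, 46, 46, 49]
Step 2: n = 8
Step 3: Using the exclusive quartile method:
  Q1 = 9
  Q2 (median) = 36
  Q3 = 46
  IQR = Q3 - Q1 = 46 - 9 = 37
Step 4: Q3 = 46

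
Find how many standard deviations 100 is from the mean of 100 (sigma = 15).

0

Step 1: Recall the z-score formula: z = (x - mu) / sigma
Step 2: Substitute values: z = (100 - 100) / 15
Step 3: z = 0 / 15 = 0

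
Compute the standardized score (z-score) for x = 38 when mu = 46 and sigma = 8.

-1

Step 1: Recall the z-score formula: z = (x - mu) / sigma
Step 2: Substitute values: z = (38 - 46) / 8
Step 3: z = -8 / 8 = -1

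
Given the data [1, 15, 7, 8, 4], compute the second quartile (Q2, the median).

7

Step 1: Sort the data: [1, 4, 7, 8, 15]
Step 2: n = 5
Step 3: Q2 is the median. Since n is odd, it is the middle value at position 3: 7
Step 4: Q2 = 7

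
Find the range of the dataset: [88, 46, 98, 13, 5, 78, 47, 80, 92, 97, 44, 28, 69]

93

Step 1: Identify the maximum value: max = 98
Step 2: Identify the minimum value: min = 5
Step 3: Range = max - min = 98 - 5 = 93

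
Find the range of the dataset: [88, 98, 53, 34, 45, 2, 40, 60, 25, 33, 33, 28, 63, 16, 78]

96

Step 1: Identify the maximum value: max = 98
Step 2: Identify the minimum value: min = 2
Step 3: Range = max - min = 98 - 2 = 96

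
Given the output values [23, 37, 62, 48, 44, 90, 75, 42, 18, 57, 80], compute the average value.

52.3636

Step 1: Sum all values: 23 + 37 + 62 + 48 + 44 + 90 + 75 + 42 + 18 + 57 + 80 = 576
Step 2: Count the number of values: n = 11
Step 3: Mean = sum / n = 576 / 11 = 52.3636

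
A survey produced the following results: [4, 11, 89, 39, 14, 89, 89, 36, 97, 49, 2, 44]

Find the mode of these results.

89

Step 1: Count the frequency of each value:
  2: appears 1 time(s)
  4: appears 1 time(s)
  11: appears 1 time(s)
  14: appears 1 time(s)
  36: appears 1 time(s)
  39: appears 1 time(s)
  44: appears 1 time(s)
  49: appears 1 time(s)
  89: appears 3 time(s)
  97: appears 1 time(s)
Step 2: The value 89 appears most frequently (3 times).
Step 3: Mode = 89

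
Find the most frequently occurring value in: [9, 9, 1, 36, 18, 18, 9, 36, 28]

9

Step 1: Count the frequency of each value:
  1: appears 1 time(s)
  9: appears 3 time(s)
  18: appears 2 time(s)
  28: appears 1 time(s)
  36: appears 2 time(s)
Step 2: The value 9 appears most frequently (3 times).
Step 3: Mode = 9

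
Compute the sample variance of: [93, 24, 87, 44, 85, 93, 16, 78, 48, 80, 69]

767.3636

Step 1: Compute the mean: (93 + 24 + 87 + 44 + 85 + 93 + 16 + 78 + 48 + 80 + 69) / 11 = 65.1818
Step 2: Compute squared deviations from the mean:
  (93 - 65.1818)^2 = 773.8512
  (24 - 65.1818)^2 = 1695.9421
  (87 - 65.1818)^2 = 476.0331
  (44 - 65.1818)^2 = 448.6694
  (85 - 65.1818)^2 = 392.7603
  (93 - 65.1818)^2 = 773.8512
  (16 - 65.1818)^2 = 2418.8512
  (78 - 65.1818)^2 = 164.3058
  (48 - 65.1818)^2 = 295.2149
  (80 - 65.1818)^2 = 219.5785
  (69 - 65.1818)^2 = 14.5785
Step 3: Sum of squared deviations = 7673.6364
Step 4: Sample variance = 7673.6364 / 10 = 767.3636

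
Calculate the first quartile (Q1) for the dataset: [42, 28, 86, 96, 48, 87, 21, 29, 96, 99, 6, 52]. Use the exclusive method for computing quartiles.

28.25

Step 1: Sort the data: [6, 21, 28, 29, 42, 48, 52, 86, 87, 96, 96, 99]
Step 2: n = 12
Step 3: Using the exclusive quartile method:
  Q1 = 28.25
  Q2 (median) = 50
  Q3 = 93.75
  IQR = Q3 - Q1 = 93.75 - 28.25 = 65.5
Step 4: Q1 = 28.25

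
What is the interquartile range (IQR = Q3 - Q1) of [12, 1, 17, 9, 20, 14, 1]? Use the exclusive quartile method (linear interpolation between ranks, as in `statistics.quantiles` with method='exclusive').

16

Step 1: Sort the data: [1, 1, 9, 12, 14, 17, 20]
Step 2: n = 7
Step 3: Using the exclusive quartile method:
  Q1 = 1
  Q2 (median) = 12
  Q3 = 17
  IQR = Q3 - Q1 = 17 - 1 = 16
Step 4: IQR = 16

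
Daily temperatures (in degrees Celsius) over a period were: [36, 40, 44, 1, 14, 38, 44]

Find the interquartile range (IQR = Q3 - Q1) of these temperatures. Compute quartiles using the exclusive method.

30

Step 1: Sort the data: [1, 14, 36, 38, 40, 44, 44]
Step 2: n = 7
Step 3: Using the exclusive quartile method:
  Q1 = 14
  Q2 (median) = 38
  Q3 = 44
  IQR = Q3 - Q1 = 44 - 14 = 30
Step 4: IQR = 30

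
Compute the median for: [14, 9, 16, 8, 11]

11

Step 1: Sort the data in ascending order: [8, 9, 11, 14, 16]
Step 2: The number of values is n = 5.
Step 3: Since n is odd, the median is the middle value at position 3: 11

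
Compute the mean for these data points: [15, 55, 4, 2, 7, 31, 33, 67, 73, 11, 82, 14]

32.8333

Step 1: Sum all values: 15 + 55 + 4 + 2 + 7 + 31 + 33 + 67 + 73 + 11 + 82 + 14 = 394
Step 2: Count the number of values: n = 12
Step 3: Mean = sum / n = 394 / 12 = 32.8333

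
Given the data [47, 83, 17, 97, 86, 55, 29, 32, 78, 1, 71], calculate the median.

55

Step 1: Sort the data in ascending order: [1, 17, 29, 32, 47, 55, 71, 78, 83, 86, 97]
Step 2: The number of values is n = 11.
Step 3: Since n is odd, the median is the middle value at position 6: 55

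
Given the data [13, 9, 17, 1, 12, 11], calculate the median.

11.5

Step 1: Sort the data in ascending order: [1, 9, 11, 12, 13, 17]
Step 2: The number of values is n = 6.
Step 3: Since n is even, the median is the average of positions 3 and 4:
  Median = (11 + 12) / 2 = 11.5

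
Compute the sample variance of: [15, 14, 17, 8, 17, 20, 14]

14

Step 1: Compute the mean: (15 + 14 + 17 + 8 + 17 + 20 + 14) / 7 = 15
Step 2: Compute squared deviations from the mean:
  (15 - 15)^2 = 0
  (14 - 15)^2 = 1
  (17 - 15)^2 = 4
  (8 - 15)^2 = 49
  (17 - 15)^2 = 4
  (20 - 15)^2 = 25
  (14 - 15)^2 = 1
Step 3: Sum of squared deviations = 84
Step 4: Sample variance = 84 / 6 = 14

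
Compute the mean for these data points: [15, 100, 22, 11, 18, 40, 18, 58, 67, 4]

35.3

Step 1: Sum all values: 15 + 100 + 22 + 11 + 18 + 40 + 18 + 58 + 67 + 4 = 353
Step 2: Count the number of values: n = 10
Step 3: Mean = sum / n = 353 / 10 = 35.3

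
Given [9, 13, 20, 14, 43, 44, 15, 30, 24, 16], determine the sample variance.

154.4

Step 1: Compute the mean: (9 + 13 + 20 + 14 + 43 + 44 + 15 + 30 + 24 + 16) / 10 = 22.8
Step 2: Compute squared deviations from the mean:
  (9 - 22.8)^2 = 190.44
  (13 - 22.8)^2 = 96.04
  (20 - 22.8)^2 = 7.84
  (14 - 22.8)^2 = 77.44
  (43 - 22.8)^2 = 408.04
  (44 - 22.8)^2 = 449.44
  (15 - 22.8)^2 = 60.84
  (30 - 22.8)^2 = 51.84
  (24 - 22.8)^2 = 1.44
  (16 - 22.8)^2 = 46.24
Step 3: Sum of squared deviations = 1389.6
Step 4: Sample variance = 1389.6 / 9 = 154.4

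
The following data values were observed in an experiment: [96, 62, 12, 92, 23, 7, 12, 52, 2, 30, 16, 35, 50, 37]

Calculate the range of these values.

94

Step 1: Identify the maximum value: max = 96
Step 2: Identify the minimum value: min = 2
Step 3: Range = max - min = 96 - 2 = 94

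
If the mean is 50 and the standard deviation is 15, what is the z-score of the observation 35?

-1

Step 1: Recall the z-score formula: z = (x - mu) / sigma
Step 2: Substitute values: z = (35 - 50) / 15
Step 3: z = -15 / 15 = -1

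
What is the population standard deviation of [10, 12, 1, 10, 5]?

4.0299

Step 1: Compute the mean: 7.6
Step 2: Sum of squared deviations from the mean: 81.2
Step 3: Population variance = 81.2 / 5 = 16.24
Step 4: Standard deviation = sqrt(16.24) = 4.0299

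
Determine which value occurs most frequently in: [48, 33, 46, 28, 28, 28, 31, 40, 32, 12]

28

Step 1: Count the frequency of each value:
  12: appears 1 time(s)
  28: appears 3 time(s)
  31: appears 1 time(s)
  32: appears 1 time(s)
  33: appears 1 time(s)
  40: appears 1 time(s)
  46: appears 1 time(s)
  48: appears 1 time(s)
Step 2: The value 28 appears most frequently (3 times).
Step 3: Mode = 28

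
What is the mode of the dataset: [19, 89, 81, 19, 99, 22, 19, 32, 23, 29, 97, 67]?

19

Step 1: Count the frequency of each value:
  19: appears 3 time(s)
  22: appears 1 time(s)
  23: appears 1 time(s)
  29: appears 1 time(s)
  32: appears 1 time(s)
  67: appears 1 time(s)
  81: appears 1 time(s)
  89: appears 1 time(s)
  97: appears 1 time(s)
  99: appears 1 time(s)
Step 2: The value 19 appears most frequently (3 times).
Step 3: Mode = 19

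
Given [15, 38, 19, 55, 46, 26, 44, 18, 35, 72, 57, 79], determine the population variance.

403.1667

Step 1: Compute the mean: (15 + 38 + 19 + 55 + 46 + 26 + 44 + 18 + 35 + 72 + 57 + 79) / 12 = 42
Step 2: Compute squared deviations from the mean:
  (15 - 42)^2 = 729
  (38 - 42)^2 = 16
  (19 - 42)^2 = 529
  (55 - 42)^2 = 169
  (46 - 42)^2 = 16
  (26 - 42)^2 = 256
  (44 - 42)^2 = 4
  (18 - 42)^2 = 576
  (35 - 42)^2 = 49
  (72 - 42)^2 = 900
  (57 - 42)^2 = 225
  (79 - 42)^2 = 1369
Step 3: Sum of squared deviations = 4838
Step 4: Population variance = 4838 / 12 = 403.1667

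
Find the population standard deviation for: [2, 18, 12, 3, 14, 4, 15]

6.0643

Step 1: Compute the mean: 9.7143
Step 2: Sum of squared deviations from the mean: 257.4286
Step 3: Population variance = 257.4286 / 7 = 36.7755
Step 4: Standard deviation = sqrt(36.7755) = 6.0643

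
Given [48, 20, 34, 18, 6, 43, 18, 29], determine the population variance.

175.25

Step 1: Compute the mean: (48 + 20 + 34 + 18 + 6 + 43 + 18 + 29) / 8 = 27
Step 2: Compute squared deviations from the mean:
  (48 - 27)^2 = 441
  (20 - 27)^2 = 49
  (34 - 27)^2 = 49
  (18 - 27)^2 = 81
  (6 - 27)^2 = 441
  (43 - 27)^2 = 256
  (18 - 27)^2 = 81
  (29 - 27)^2 = 4
Step 3: Sum of squared deviations = 1402
Step 4: Population variance = 1402 / 8 = 175.25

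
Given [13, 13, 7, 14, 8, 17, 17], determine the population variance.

13.3469

Step 1: Compute the mean: (13 + 13 + 7 + 14 + 8 + 17 + 17) / 7 = 12.7143
Step 2: Compute squared deviations from the mean:
  (13 - 12.7143)^2 = 0.0816
  (13 - 12.7143)^2 = 0.0816
  (7 - 12.7143)^2 = 32.6531
  (14 - 12.7143)^2 = 1.6531
  (8 - 12.7143)^2 = 22.2245
  (17 - 12.7143)^2 = 18.3673
  (17 - 12.7143)^2 = 18.3673
Step 3: Sum of squared deviations = 93.4286
Step 4: Population variance = 93.4286 / 7 = 13.3469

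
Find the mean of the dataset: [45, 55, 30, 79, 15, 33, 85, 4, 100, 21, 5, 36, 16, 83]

43.3571

Step 1: Sum all values: 45 + 55 + 30 + 79 + 15 + 33 + 85 + 4 + 100 + 21 + 5 + 36 + 16 + 83 = 607
Step 2: Count the number of values: n = 14
Step 3: Mean = sum / n = 607 / 14 = 43.3571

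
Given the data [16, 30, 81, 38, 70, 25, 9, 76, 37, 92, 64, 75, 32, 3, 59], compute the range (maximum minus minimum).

89

Step 1: Identify the maximum value: max = 92
Step 2: Identify the minimum value: min = 3
Step 3: Range = max - min = 92 - 3 = 89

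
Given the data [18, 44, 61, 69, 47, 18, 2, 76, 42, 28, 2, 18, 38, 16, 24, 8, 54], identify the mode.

18

Step 1: Count the frequency of each value:
  2: appears 2 time(s)
  8: appears 1 time(s)
  16: appears 1 time(s)
  18: appears 3 time(s)
  24: appears 1 time(s)
  28: appears 1 time(s)
  38: appears 1 time(s)
  42: appears 1 time(s)
  44: appears 1 time(s)
  47: appears 1 time(s)
  54: appears 1 time(s)
  61: appears 1 time(s)
  69: appears 1 time(s)
  76: appears 1 time(s)
Step 2: The value 18 appears most frequently (3 times).
Step 3: Mode = 18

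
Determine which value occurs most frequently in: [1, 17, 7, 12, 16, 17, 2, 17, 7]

17

Step 1: Count the frequency of each value:
  1: appears 1 time(s)
  2: appears 1 time(s)
  7: appears 2 time(s)
  12: appears 1 time(s)
  16: appears 1 time(s)
  17: appears 3 time(s)
Step 2: The value 17 appears most frequently (3 times).
Step 3: Mode = 17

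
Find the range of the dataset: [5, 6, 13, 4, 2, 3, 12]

11

Step 1: Identify the maximum value: max = 13
Step 2: Identify the minimum value: min = 2
Step 3: Range = max - min = 13 - 2 = 11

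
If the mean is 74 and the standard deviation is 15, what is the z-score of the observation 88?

0.9333

Step 1: Recall the z-score formula: z = (x - mu) / sigma
Step 2: Substitute values: z = (88 - 74) / 15
Step 3: z = 14 / 15 = 0.9333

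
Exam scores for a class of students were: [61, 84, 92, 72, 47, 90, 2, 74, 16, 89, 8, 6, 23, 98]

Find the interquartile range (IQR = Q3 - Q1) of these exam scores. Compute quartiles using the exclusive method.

75.25

Step 1: Sort the data: [2, 6, 8, 16, 23, 47, 61, 72, 74, 84, 89, 90, 92, 98]
Step 2: n = 14
Step 3: Using the exclusive quartile method:
  Q1 = 14
  Q2 (median) = 66.5
  Q3 = 89.25
  IQR = Q3 - Q1 = 89.25 - 14 = 75.25
Step 4: IQR = 75.25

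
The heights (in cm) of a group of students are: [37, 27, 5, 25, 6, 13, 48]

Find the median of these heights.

25

Step 1: Sort the data in ascending order: [5, 6, 13, 25, 27, 37, 48]
Step 2: The number of values is n = 7.
Step 3: Since n is odd, the median is the middle value at position 4: 25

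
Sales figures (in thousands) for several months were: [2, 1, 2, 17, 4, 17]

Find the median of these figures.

3

Step 1: Sort the data in ascending order: [1, 2, 2, 4, 17, 17]
Step 2: The number of values is n = 6.
Step 3: Since n is even, the median is the average of positions 3 and 4:
  Median = (2 + 4) / 2 = 3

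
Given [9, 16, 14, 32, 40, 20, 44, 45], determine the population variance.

183.5

Step 1: Compute the mean: (9 + 16 + 14 + 32 + 40 + 20 + 44 + 45) / 8 = 27.5
Step 2: Compute squared deviations from the mean:
  (9 - 27.5)^2 = 342.25
  (16 - 27.5)^2 = 132.25
  (14 - 27.5)^2 = 182.25
  (32 - 27.5)^2 = 20.25
  (40 - 27.5)^2 = 156.25
  (20 - 27.5)^2 = 56.25
  (44 - 27.5)^2 = 272.25
  (45 - 27.5)^2 = 306.25
Step 3: Sum of squared deviations = 1468
Step 4: Population variance = 1468 / 8 = 183.5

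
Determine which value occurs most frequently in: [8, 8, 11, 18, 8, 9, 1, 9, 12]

8

Step 1: Count the frequency of each value:
  1: appears 1 time(s)
  8: appears 3 time(s)
  9: appears 2 time(s)
  11: appears 1 time(s)
  12: appears 1 time(s)
  18: appears 1 time(s)
Step 2: The value 8 appears most frequently (3 times).
Step 3: Mode = 8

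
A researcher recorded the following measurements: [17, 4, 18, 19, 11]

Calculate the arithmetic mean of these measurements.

13.8

Step 1: Sum all values: 17 + 4 + 18 + 19 + 11 = 69
Step 2: Count the number of values: n = 5
Step 3: Mean = sum / n = 69 / 5 = 13.8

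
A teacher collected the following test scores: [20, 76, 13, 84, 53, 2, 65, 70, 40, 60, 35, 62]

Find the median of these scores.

56.5

Step 1: Sort the data in ascending order: [2, 13, 20, 35, 40, 53, 60, 62, 65, 70, 76, 84]
Step 2: The number of values is n = 12.
Step 3: Since n is even, the median is the average of positions 6 and 7:
  Median = (53 + 60) / 2 = 56.5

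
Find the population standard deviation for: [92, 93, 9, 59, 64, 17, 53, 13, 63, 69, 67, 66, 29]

26.8974

Step 1: Compute the mean: 53.3846
Step 2: Sum of squared deviations from the mean: 9405.0769
Step 3: Population variance = 9405.0769 / 13 = 723.4675
Step 4: Standard deviation = sqrt(723.4675) = 26.8974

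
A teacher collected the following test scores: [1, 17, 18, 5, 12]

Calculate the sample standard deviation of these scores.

7.4364

Step 1: Compute the mean: 10.6
Step 2: Sum of squared deviations from the mean: 221.2
Step 3: Sample variance = 221.2 / 4 = 55.3
Step 4: Standard deviation = sqrt(55.3) = 7.4364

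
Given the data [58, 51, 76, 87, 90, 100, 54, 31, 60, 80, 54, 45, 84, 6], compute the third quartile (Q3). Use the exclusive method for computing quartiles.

84.75

Step 1: Sort the data: [6, 31, 45, 51, 54, 54, 58, 60, 76, 80, 84, 87, 90, 100]
Step 2: n = 14
Step 3: Using the exclusive quartile method:
  Q1 = 49.5
  Q2 (median) = 59
  Q3 = 84.75
  IQR = Q3 - Q1 = 84.75 - 49.5 = 35.25
Step 4: Q3 = 84.75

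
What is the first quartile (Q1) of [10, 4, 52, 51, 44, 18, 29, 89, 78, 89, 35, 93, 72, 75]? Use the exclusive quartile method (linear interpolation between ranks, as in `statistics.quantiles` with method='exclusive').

26.25

Step 1: Sort the data: [4, 10, 18, 29, 35, 44, 51, 52, 72, 75, 78, 89, 89, 93]
Step 2: n = 14
Step 3: Using the exclusive quartile method:
  Q1 = 26.25
  Q2 (median) = 51.5
  Q3 = 80.75
  IQR = Q3 - Q1 = 80.75 - 26.25 = 54.5
Step 4: Q1 = 26.25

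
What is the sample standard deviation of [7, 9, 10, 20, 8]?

5.2631

Step 1: Compute the mean: 10.8
Step 2: Sum of squared deviations from the mean: 110.8
Step 3: Sample variance = 110.8 / 4 = 27.7
Step 4: Standard deviation = sqrt(27.7) = 5.2631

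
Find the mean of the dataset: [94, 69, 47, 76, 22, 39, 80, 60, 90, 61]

63.8

Step 1: Sum all values: 94 + 69 + 47 + 76 + 22 + 39 + 80 + 60 + 90 + 61 = 638
Step 2: Count the number of values: n = 10
Step 3: Mean = sum / n = 638 / 10 = 63.8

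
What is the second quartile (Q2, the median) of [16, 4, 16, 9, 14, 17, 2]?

14

Step 1: Sort the data: [2, 4, 9, 14, 16, 16, 17]
Step 2: n = 7
Step 3: Q2 is the median. Since n is odd, it is the middle value at position 4: 14
Step 4: Q2 = 14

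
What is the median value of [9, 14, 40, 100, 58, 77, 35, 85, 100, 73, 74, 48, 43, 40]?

53

Step 1: Sort the data in ascending order: [9, 14, 35, 40, 40, 43, 48, 58, 73, 74, 77, 85, 100, 100]
Step 2: The number of values is n = 14.
Step 3: Since n is even, the median is the average of positions 7 and 8:
  Median = (48 + 58) / 2 = 53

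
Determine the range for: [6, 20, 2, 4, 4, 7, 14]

18

Step 1: Identify the maximum value: max = 20
Step 2: Identify the minimum value: min = 2
Step 3: Range = max - min = 20 - 2 = 18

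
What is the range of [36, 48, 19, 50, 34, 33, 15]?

35

Step 1: Identify the maximum value: max = 50
Step 2: Identify the minimum value: min = 15
Step 3: Range = max - min = 50 - 15 = 35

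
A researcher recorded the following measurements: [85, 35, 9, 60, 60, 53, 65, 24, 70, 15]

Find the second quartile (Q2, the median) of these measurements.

56.5

Step 1: Sort the data: [9, 15, 24, 35, 53, 60, 60, 65, 70, 85]
Step 2: n = 10
Step 3: Q2 is the median. Since n is even, it is the average of the values at positions 5 and 6:
  Q2 = (53 + 60) / 2 = 56.5
Step 4: Q2 = 56.5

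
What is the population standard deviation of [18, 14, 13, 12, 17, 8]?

3.2998

Step 1: Compute the mean: 13.6667
Step 2: Sum of squared deviations from the mean: 65.3333
Step 3: Population variance = 65.3333 / 6 = 10.8889
Step 4: Standard deviation = sqrt(10.8889) = 3.2998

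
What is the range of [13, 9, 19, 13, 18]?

10

Step 1: Identify the maximum value: max = 19
Step 2: Identify the minimum value: min = 9
Step 3: Range = max - min = 19 - 9 = 10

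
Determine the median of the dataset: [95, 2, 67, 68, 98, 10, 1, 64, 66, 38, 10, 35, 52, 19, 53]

52

Step 1: Sort the data in ascending order: [1, 2, 10, 10, 19, 35, 38, 52, 53, 64, 66, 67, 68, 95, 98]
Step 2: The number of values is n = 15.
Step 3: Since n is odd, the median is the middle value at position 8: 52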